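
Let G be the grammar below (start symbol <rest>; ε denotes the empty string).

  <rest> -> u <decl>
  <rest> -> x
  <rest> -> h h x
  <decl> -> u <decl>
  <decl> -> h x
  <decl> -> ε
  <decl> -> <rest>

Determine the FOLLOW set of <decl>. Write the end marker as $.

In <rest> -> u <decl>: <decl> is at the end, add FOLLOW(<rest>) = { $ }.
In <decl> -> u <decl>: <decl> is at the end, add FOLLOW(<decl>) = { $ }.
Union: FOLLOW(<decl>) = { $ }.

{ $ }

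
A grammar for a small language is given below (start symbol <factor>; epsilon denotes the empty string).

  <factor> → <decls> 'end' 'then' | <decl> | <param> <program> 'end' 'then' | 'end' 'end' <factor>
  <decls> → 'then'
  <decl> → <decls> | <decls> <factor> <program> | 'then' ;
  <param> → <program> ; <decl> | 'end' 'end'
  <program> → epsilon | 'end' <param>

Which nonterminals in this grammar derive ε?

Directly nullable (have an epsilon-production): <program>.
No other nonterminal has a production whose RHS symbols are all nullable.

{ <program> }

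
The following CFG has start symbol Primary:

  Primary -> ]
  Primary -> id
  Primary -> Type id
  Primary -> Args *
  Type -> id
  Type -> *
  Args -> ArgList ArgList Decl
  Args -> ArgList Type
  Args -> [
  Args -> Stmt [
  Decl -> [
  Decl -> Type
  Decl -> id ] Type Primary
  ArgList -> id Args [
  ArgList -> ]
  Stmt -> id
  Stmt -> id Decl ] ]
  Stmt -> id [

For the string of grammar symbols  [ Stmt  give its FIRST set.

[ is a terminal; add {[} and stop.

{ [ }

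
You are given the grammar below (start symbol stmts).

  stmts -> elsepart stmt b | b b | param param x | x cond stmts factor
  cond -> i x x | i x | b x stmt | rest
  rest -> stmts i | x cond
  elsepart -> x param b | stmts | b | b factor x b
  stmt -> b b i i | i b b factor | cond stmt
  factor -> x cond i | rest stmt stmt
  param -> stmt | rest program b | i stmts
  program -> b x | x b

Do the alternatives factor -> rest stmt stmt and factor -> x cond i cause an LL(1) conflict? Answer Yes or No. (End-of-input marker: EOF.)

FIRST(rest stmt stmt) = { b, i, x } and FIRST(x cond i) = { x }.
Both contain x, so the two alternatives are not disjoint — LL(1) conflict.

Yes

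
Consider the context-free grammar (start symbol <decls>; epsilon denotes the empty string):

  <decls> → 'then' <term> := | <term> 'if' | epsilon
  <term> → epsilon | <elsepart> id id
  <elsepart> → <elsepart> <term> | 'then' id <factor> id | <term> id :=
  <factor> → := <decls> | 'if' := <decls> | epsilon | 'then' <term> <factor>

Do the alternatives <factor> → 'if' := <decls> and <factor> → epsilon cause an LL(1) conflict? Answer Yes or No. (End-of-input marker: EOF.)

FIRST('if' := <decls>) = { 'if' } and FIRST(epsilon) = { epsilon }.
The second is nullable but FOLLOW(<factor>) = { id } is disjoint from FIRST of the first.

No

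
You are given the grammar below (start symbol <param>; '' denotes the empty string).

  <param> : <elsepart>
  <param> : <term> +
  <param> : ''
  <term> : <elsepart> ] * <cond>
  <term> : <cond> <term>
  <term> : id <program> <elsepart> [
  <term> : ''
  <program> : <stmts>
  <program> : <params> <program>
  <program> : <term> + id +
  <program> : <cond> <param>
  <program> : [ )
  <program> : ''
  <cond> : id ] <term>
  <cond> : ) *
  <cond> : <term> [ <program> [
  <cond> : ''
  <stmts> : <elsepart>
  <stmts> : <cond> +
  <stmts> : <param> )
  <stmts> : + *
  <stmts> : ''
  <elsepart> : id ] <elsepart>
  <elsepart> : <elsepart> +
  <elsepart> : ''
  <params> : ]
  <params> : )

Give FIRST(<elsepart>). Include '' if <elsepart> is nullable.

<elsepart> : id ] <elsepart> contributes {id}.
From <elsepart> : <elsepart> +: <elsepart> nullable, take FIRST(<elsepart>) ∪ {+} = { +, id }.
<elsepart> : '' contributes ''.
Union: FIRST(<elsepart>) = { +, id, '' }.

{ +, id, '' }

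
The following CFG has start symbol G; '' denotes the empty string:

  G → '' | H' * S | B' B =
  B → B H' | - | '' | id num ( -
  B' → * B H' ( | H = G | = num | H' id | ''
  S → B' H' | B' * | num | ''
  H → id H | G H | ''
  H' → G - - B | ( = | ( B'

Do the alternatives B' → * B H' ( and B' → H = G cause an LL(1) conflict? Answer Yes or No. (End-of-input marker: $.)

FIRST(* B H' () = { * } and FIRST(H = G) = { (, *, -, =, id }.
Both contain *, so the two alternatives are not disjoint — LL(1) conflict.

Yes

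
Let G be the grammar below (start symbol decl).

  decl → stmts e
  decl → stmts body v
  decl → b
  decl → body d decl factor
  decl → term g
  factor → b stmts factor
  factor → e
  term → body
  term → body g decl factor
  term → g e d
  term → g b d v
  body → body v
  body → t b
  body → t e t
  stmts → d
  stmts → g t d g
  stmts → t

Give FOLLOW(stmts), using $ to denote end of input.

In decl → stmts e: add FIRST(e) = { e }.
In decl → stmts body v: add FIRST(body v) = { t }.
In factor → b stmts factor: add FIRST(factor) = { b, e }.
Union: FOLLOW(stmts) = { b, e, t }.

{ b, e, t }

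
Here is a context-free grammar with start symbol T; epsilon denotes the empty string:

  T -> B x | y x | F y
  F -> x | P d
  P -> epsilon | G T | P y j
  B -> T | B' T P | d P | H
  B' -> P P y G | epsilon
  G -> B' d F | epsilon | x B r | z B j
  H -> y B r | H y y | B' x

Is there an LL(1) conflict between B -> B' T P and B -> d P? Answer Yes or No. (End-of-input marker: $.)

Yes

FIRST(B' T P) = { d, x, y, z } and FIRST(d P) = { d }.
Both contain d, so the two alternatives are not disjoint — LL(1) conflict.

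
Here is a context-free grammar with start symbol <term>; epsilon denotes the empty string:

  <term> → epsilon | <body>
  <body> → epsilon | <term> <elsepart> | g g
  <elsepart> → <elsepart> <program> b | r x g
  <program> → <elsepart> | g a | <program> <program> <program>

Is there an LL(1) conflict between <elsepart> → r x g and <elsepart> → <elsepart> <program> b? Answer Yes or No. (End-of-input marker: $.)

FIRST(r x g) = { r } and FIRST(<elsepart> <program> b) = { r }.
Both contain r, so the two alternatives are not disjoint — LL(1) conflict.

Yes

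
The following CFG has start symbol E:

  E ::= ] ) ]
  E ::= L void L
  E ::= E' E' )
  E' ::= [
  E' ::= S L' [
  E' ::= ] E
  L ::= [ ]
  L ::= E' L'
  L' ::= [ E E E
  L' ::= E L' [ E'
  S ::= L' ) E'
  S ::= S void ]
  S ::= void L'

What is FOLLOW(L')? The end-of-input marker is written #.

{ #, ), [, ], void }

In E' ::= S L' [: add FIRST([) = { [ }.
In L ::= E' L': L' is at the end, add FOLLOW(L) = { #, ), [, ], void }.
In L' ::= E L' [ E': add FIRST([ E') = { [ }.
In S ::= L' ) E': add FIRST() E') = { ) }.
In S ::= void L': L' is at the end, add FOLLOW(S) = { [, ], void }.
Union: FOLLOW(L') = { #, ), [, ], void }.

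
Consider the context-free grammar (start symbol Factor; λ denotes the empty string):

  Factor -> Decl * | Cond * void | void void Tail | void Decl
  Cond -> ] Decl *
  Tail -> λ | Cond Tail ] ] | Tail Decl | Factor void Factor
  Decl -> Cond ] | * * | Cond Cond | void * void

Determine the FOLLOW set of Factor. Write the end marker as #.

Factor is the start symbol, so # ∈ FOLLOW(Factor).
In Tail -> Factor void Factor: add FIRST(void Factor) = { void }.
In Tail -> Factor void Factor: Factor is at the end, add FOLLOW(Tail) = { #, *, ], void }.
Union: FOLLOW(Factor) = { #, *, ], void }.

{ #, *, ], void }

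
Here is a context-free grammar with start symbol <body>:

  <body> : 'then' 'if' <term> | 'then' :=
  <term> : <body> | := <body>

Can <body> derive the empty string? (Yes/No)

No

No nonterminal in this grammar is nullable.
No production of <body> has an RHS whose symbols are all nullable, so <body> is not nullable.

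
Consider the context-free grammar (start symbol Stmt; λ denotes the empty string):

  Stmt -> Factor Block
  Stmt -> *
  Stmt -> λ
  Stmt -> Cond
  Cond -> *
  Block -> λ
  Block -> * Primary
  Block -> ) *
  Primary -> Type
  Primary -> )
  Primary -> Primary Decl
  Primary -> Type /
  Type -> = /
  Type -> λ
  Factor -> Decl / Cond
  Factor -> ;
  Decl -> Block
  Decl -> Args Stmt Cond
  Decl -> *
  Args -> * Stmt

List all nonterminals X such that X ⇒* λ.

Directly nullable (have an λ-production): Stmt, Block, Type.
Decl -> Block with every symbol nullable, so Decl is nullable.
Primary -> Type with every symbol nullable, so Primary is nullable.
No other nonterminal has a production whose RHS symbols are all nullable.

{ Block, Decl, Primary, Stmt, Type }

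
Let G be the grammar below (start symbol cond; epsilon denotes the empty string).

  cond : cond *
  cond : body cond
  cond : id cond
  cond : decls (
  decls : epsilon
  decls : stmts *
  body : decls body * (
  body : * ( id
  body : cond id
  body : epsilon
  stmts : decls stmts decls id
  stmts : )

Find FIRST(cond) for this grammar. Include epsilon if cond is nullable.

{ (, ), *, id }

From cond : cond *: add FIRST(cond) = { (, ), *, id }.
From cond : body cond: body nullable, take FIRST(body) ∪ FIRST(cond) = { (, ), *, id }.
cond : id cond contributes {id}.
From cond : decls (: decls nullable, take FIRST(decls) ∪ {(} = { (, ) }.
Union: FIRST(cond) = { (, ), *, id }.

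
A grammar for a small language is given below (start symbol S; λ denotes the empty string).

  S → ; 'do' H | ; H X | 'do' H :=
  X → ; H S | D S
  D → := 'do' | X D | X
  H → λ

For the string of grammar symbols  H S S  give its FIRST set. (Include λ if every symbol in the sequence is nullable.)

{ 'do', ; }

Add FIRST(H)\{λ} = {  }; H is nullable, continue.
Add FIRST(S) = { 'do', ; }; S is not nullable, stop.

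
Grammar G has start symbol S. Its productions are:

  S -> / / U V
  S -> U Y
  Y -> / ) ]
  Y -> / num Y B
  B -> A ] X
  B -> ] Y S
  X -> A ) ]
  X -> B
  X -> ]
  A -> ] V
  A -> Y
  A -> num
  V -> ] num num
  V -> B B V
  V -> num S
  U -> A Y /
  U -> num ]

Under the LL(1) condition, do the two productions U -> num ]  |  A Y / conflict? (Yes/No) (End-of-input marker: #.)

Yes

FIRST(num ]) = { num } and FIRST(A Y /) = { /, ], num }.
Both contain num, so the two alternatives are not disjoint — LL(1) conflict.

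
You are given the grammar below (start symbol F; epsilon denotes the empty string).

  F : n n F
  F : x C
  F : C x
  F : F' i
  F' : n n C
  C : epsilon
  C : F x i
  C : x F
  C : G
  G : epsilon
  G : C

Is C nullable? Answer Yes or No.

C has an epsilon-production, so C ⇒ epsilon.

Yes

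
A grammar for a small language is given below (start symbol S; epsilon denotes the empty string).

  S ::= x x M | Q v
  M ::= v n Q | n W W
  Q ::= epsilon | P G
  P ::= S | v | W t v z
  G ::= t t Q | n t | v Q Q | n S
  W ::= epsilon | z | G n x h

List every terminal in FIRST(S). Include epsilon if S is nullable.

{ n, t, v, x, z }

S ::= x x M contributes {x}.
From S ::= Q v: Q nullable, take FIRST(Q) ∪ {v} = { n, t, v, x, z }.
Union: FIRST(S) = { n, t, v, x, z }.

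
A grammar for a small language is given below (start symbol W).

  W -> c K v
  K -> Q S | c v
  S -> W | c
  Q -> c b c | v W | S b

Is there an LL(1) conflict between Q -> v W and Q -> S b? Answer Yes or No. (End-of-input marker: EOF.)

No

FIRST(v W) = { v } and FIRST(S b) = { c }.
The FIRST sets are disjoint and neither alternative is nullable — no conflict.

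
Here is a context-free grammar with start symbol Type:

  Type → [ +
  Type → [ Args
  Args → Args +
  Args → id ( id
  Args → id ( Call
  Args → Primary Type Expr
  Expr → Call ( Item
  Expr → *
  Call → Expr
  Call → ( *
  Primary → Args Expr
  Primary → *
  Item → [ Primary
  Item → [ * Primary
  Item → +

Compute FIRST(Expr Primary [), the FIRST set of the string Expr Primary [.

{ (, * }

Add FIRST(Expr) = { (, * }; Expr is not nullable, stop.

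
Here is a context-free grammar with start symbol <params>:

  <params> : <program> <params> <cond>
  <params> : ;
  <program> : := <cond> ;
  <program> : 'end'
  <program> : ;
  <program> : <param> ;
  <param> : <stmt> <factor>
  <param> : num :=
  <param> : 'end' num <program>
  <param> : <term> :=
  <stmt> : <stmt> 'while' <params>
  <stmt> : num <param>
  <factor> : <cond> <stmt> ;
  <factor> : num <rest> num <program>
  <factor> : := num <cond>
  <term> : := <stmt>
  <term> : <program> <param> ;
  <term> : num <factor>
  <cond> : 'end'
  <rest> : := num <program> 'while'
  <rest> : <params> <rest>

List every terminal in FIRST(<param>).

{ 'end', :=, ;, num }

From <param> : <stmt> <factor>: add FIRST(<stmt>) = { num }.
<param> : num := contributes {num}.
<param> : 'end' num <program> contributes {'end'}.
From <param> : <term> :=: add FIRST(<term>) = { 'end', :=, ;, num }.
Union: FIRST(<param>) = { 'end', :=, ;, num }.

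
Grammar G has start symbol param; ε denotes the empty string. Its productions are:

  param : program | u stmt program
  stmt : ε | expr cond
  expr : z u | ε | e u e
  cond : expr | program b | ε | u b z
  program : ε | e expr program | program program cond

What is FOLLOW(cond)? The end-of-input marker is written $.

In stmt : expr cond: cond is at the end, add FOLLOW(stmt) = { $, b, e, u, z }.
In program : program program cond: cond is at the end, add FOLLOW(program) = { $, b, e, u, z }.
Union: FOLLOW(cond) = { $, b, e, u, z }.

{ $, b, e, u, z }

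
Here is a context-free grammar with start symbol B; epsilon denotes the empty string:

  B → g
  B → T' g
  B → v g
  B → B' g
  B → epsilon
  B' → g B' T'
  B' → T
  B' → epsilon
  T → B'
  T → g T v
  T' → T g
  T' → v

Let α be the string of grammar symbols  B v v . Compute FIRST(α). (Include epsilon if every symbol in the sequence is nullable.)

Add FIRST(B)\{epsilon} = { g, v }; B is nullable, continue.
v is a terminal; add {v} and stop.

{ g, v }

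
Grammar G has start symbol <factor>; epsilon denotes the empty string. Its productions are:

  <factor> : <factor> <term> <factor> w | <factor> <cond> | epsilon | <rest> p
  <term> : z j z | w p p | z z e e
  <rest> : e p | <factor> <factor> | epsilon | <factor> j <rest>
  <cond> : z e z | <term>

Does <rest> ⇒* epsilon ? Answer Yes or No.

<rest> has an epsilon-production, so <rest> ⇒ epsilon.

Yes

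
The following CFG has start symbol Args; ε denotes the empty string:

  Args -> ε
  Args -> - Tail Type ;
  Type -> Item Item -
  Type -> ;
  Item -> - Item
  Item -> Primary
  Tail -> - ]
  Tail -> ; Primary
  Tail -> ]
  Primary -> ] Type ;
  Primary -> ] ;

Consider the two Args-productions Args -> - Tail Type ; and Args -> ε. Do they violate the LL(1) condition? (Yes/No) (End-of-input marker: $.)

FIRST(- Tail Type ;) = { - } and FIRST(ε) = { ε }.
The second is nullable but FOLLOW(Args) = { $ } is disjoint from FIRST of the first.

No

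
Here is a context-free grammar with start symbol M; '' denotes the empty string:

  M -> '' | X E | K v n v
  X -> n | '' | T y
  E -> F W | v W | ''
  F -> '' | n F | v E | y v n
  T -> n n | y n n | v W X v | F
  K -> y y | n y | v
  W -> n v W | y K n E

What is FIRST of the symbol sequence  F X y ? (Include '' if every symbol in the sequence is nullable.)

Add FIRST(F)\{''} = { n, v, y }; F is nullable, continue.
Add FIRST(X)\{''} = { n, v, y }; X is nullable, continue.
y is a terminal; add {y} and stop.

{ n, v, y }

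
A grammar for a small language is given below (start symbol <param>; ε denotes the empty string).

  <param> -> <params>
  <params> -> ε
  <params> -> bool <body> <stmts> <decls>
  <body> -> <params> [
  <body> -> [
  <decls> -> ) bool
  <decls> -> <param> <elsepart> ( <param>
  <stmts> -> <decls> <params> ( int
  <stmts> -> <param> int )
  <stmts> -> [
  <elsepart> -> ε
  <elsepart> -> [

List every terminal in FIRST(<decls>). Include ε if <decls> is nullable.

<decls> -> ) bool contributes {)}.
From <decls> -> <param> <elsepart> ( <param>: <param>, <elsepart> nullable, take FIRST(<param>) ∪ FIRST(<elsepart>) ∪ {(} = { (, [, bool }.
Union: FIRST(<decls>) = { (, ), [, bool }.

{ (, ), [, bool }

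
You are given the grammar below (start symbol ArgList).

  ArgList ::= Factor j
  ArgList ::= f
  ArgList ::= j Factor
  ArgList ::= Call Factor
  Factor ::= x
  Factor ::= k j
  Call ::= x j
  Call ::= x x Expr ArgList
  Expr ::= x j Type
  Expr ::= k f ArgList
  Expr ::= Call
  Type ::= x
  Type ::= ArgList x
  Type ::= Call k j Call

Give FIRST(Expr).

Expr ::= x j Type contributes {x}.
Expr ::= k f ArgList contributes {k}.
From Expr ::= Call: add FIRST(Call) = { x }.
Union: FIRST(Expr) = { k, x }.

{ k, x }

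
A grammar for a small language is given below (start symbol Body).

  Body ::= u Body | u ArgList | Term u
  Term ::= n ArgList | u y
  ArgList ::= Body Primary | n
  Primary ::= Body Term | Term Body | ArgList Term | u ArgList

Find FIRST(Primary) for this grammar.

From Primary ::= Body Term: add FIRST(Body) = { n, u }.
From Primary ::= Term Body: add FIRST(Term) = { n, u }.
From Primary ::= ArgList Term: add FIRST(ArgList) = { n, u }.
Primary ::= u ArgList contributes {u}.
Union: FIRST(Primary) = { n, u }.

{ n, u }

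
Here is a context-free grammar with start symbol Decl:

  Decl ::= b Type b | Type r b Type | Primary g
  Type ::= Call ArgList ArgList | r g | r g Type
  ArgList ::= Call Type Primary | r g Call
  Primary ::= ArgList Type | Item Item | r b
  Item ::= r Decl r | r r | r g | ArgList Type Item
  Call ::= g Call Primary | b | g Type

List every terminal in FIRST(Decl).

Decl ::= b Type b contributes {b}.
From Decl ::= Type r b Type: add FIRST(Type) = { b, g, r }.
From Decl ::= Primary g: add FIRST(Primary) = { b, g, r }.
Union: FIRST(Decl) = { b, g, r }.

{ b, g, r }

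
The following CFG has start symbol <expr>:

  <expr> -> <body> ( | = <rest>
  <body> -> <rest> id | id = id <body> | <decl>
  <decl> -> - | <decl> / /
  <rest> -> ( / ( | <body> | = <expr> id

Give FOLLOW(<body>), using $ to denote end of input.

{ $, (, id }

In <expr> -> <body> (: add FIRST(() = { ( }.
In <body> -> id = id <body>: <body> is at the end, add FOLLOW(<body>) = { $, (, id }.
In <rest> -> <body>: <body> is at the end, add FOLLOW(<rest>) = { $, id }.
Union: FOLLOW(<body>) = { $, (, id }.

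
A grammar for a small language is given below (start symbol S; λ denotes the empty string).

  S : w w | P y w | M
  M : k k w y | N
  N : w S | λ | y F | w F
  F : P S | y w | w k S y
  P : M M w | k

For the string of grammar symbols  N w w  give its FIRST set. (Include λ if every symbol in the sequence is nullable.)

Add FIRST(N)\{λ} = { w, y }; N is nullable, continue.
w is a terminal; add {w} and stop.

{ w, y }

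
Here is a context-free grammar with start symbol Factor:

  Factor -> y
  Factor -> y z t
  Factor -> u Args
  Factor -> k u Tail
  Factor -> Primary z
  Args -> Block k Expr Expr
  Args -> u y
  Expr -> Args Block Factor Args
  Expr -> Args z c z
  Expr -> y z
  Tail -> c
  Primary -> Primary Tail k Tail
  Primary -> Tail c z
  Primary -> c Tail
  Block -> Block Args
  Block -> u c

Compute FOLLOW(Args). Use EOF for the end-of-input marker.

In Factor -> u Args: Args is at the end, add FOLLOW(Factor) = { EOF, u }.
In Expr -> Args Block Factor Args: add FIRST(Block Factor Args) = { u }.
In Expr -> Args Block Factor Args: Args is at the end, add FOLLOW(Expr) = { EOF, c, k, u, y, z }.
In Expr -> Args z c z: add FIRST(z c z) = { z }.
In Block -> Block Args: Args is at the end, add FOLLOW(Block) = { c, k, u, y }.
Union: FOLLOW(Args) = { EOF, c, k, u, y, z }.

{ EOF, c, k, u, y, z }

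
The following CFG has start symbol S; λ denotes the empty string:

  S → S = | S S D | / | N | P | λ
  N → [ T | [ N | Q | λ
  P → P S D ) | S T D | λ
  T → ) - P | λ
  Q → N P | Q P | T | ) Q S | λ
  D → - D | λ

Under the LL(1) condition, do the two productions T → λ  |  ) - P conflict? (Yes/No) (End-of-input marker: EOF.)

FIRST(λ) = { λ } and FIRST() - P) = { ) }.
The first alternative is nullable and FOLLOW(T) = { EOF, ), -, /, =, [ } shares ) with FIRST of the second — conflict.

Yes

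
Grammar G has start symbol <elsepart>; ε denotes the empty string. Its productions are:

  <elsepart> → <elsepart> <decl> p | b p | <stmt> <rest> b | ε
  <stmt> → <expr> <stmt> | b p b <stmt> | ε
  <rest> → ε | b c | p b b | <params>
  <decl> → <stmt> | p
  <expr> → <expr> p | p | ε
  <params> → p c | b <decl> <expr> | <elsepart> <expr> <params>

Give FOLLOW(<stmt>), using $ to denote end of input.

{ b, p }

In <elsepart> → <stmt> <rest> b: add FIRST(<rest> b) = { b, p }.
In <stmt> → <expr> <stmt>: <stmt> is at the end, add FOLLOW(<stmt>) = { b, p }.
In <stmt> → b p b <stmt>: <stmt> is at the end, add FOLLOW(<stmt>) = { b, p }.
In <decl> → <stmt>: <stmt> is at the end, add FOLLOW(<decl>) = { b, p }.
Union: FOLLOW(<stmt>) = { b, p }.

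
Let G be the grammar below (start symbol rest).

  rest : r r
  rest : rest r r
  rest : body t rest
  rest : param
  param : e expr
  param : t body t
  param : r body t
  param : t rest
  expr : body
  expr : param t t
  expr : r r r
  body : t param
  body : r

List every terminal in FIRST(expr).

From expr : body: add FIRST(body) = { r, t }.
From expr : param t t: add FIRST(param) = { e, r, t }.
expr : r r r contributes {r}.
Union: FIRST(expr) = { e, r, t }.

{ e, r, t }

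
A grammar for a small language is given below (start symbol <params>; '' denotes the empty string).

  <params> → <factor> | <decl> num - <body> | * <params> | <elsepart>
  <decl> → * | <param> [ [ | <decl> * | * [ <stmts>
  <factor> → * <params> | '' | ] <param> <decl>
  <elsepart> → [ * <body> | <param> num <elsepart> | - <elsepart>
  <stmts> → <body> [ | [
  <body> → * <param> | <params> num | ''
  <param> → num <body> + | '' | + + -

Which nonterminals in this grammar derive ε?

Directly nullable (have an ''-production): <factor>, <body>, <param>.
<params> → <factor> with every symbol nullable, so <params> is nullable.
No other nonterminal has a production whose RHS symbols are all nullable.

{ <body>, <factor>, <param>, <params> }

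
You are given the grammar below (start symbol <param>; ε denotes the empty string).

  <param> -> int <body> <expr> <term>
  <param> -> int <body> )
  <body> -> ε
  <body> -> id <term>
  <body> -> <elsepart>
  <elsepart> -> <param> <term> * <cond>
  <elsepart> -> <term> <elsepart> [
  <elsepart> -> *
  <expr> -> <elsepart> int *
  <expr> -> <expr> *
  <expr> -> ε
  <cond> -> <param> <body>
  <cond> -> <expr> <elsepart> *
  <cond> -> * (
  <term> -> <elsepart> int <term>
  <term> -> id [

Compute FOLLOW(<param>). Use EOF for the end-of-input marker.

<param> is the start symbol, so EOF ∈ FOLLOW(<param>).
In <elsepart> -> <param> <term> * <cond>: add FIRST(<term> * <cond>) = { *, id, int }.
In <cond> -> <param> <body>: add FIRST(<body>)\{ε} = { *, id, int }.
  Since <body> is nullable, also add FOLLOW(<cond>) = { ), *, [, id, int }.
Union: FOLLOW(<param>) = { EOF, ), *, [, id, int }.

{ EOF, ), *, [, id, int }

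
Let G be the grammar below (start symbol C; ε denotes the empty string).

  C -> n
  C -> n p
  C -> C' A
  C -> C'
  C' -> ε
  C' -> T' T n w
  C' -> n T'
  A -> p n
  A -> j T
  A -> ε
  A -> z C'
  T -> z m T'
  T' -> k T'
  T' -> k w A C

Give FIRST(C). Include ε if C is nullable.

C -> n contributes {n}.
C -> n p contributes {n}.
From C -> C' A: C', A nullable, take FIRST(C') ∪ FIRST(A) = { j, k, n, p, z }; also ε since the whole RHS is nullable.
From C -> C': add FIRST(C') = { k, n, ε } (including ε since C' is nullable).
Union: FIRST(C) = { j, k, n, p, z, ε }.

{ j, k, n, p, z, ε }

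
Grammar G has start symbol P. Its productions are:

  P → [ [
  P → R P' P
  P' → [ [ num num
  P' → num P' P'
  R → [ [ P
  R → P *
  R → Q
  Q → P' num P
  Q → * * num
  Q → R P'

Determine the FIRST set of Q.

{ *, [, num }

From Q → P' num P: add FIRST(P') = { [, num }.
Q → * * num contributes {*}.
From Q → R P': add FIRST(R) = { *, [, num }.
Union: FIRST(Q) = { *, [, num }.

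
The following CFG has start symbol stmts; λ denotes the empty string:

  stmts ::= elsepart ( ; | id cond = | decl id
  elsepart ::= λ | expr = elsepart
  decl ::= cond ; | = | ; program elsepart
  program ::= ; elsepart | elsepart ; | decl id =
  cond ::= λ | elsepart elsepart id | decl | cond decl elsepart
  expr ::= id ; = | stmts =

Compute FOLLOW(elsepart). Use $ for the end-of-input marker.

In stmts ::= elsepart ( ;: add FIRST(( ;) = { ( }.
In elsepart ::= expr = elsepart: elsepart is at the end, add FOLLOW(elsepart) = { (, ;, =, id }.
In decl ::= ; program elsepart: elsepart is at the end, add FOLLOW(decl) = { (, ;, =, id }.
In program ::= ; elsepart: elsepart is at the end, add FOLLOW(program) = { (, ;, =, id }.
In program ::= elsepart ;: add FIRST(;) = { ; }.
In cond ::= elsepart elsepart id: add FIRST(elsepart id) = { (, ;, =, id }.
In cond ::= elsepart elsepart id: add FIRST(id) = { id }.
In cond ::= cond decl elsepart: elsepart is at the end, add FOLLOW(cond) = { (, ;, =, id }.
Union: FOLLOW(elsepart) = { (, ;, =, id }.

{ (, ;, =, id }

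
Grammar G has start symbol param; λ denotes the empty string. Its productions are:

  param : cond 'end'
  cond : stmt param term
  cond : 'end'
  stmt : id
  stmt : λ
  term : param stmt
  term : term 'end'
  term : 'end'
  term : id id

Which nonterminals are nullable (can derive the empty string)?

{ stmt }

Directly nullable (have an λ-production): stmt.
No other nonterminal has a production whose RHS symbols are all nullable.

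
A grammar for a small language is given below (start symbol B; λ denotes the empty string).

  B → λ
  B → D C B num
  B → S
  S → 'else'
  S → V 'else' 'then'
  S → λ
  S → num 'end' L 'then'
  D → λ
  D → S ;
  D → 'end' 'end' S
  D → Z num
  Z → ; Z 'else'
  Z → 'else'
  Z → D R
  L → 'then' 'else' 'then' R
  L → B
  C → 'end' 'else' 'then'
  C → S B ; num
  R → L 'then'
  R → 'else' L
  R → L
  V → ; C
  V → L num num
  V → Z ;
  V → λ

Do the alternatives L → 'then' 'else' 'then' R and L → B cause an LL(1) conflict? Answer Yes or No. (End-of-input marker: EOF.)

Yes

FIRST('then' 'else' 'then' R) = { 'then' } and FIRST(B) = { 'else', 'end', 'then', ;, num, λ }.
Both contain 'then', so the two alternatives are not disjoint — LL(1) conflict.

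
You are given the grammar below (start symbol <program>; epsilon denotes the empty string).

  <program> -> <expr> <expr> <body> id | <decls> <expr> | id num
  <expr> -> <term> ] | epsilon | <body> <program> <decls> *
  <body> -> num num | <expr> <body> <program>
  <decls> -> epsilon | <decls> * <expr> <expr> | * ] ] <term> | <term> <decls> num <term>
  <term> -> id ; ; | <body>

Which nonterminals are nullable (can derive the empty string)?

Directly nullable (have an epsilon-production): <expr>, <decls>.
<program> -> <decls> <expr> with every symbol nullable, so <program> is nullable.
No other nonterminal has a production whose RHS symbols are all nullable.

{ <decls>, <expr>, <program> }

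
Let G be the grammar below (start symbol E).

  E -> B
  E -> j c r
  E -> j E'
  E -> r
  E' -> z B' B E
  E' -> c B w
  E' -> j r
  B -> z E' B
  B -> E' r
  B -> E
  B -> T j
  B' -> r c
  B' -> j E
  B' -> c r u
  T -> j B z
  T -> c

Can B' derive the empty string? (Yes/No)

No

No nonterminal in this grammar is nullable.
No production of B' has an RHS whose symbols are all nullable, so B' is not nullable.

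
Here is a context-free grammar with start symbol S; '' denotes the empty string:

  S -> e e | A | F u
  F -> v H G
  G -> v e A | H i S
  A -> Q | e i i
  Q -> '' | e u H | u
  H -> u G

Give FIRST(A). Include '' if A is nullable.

From A -> Q: add FIRST(Q) = { e, u, '' } (including '' since Q is nullable).
A -> e i i contributes {e}.
Union: FIRST(A) = { e, u, '' }.

{ e, u, '' }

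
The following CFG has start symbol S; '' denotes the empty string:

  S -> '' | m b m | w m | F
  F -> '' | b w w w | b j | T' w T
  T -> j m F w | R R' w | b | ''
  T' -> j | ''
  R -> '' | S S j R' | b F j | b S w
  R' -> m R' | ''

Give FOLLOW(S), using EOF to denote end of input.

{ EOF, b, j, m, w }

S is the start symbol, so EOF ∈ FOLLOW(S).
In R -> S S j R': add FIRST(S j R') = { b, j, m, w }.
In R -> S S j R': add FIRST(j R') = { j }.
In R -> b S w: add FIRST(w) = { w }.
Union: FOLLOW(S) = { EOF, b, j, m, w }.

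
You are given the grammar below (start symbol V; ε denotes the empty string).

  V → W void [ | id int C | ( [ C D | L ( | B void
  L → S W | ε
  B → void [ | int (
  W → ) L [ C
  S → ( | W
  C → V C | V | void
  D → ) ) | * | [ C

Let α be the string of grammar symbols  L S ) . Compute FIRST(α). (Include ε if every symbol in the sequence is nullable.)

{ (, ) }

Add FIRST(L)\{ε} = { (, ) }; L is nullable, continue.
Add FIRST(S) = { (, ) }; S is not nullable, stop.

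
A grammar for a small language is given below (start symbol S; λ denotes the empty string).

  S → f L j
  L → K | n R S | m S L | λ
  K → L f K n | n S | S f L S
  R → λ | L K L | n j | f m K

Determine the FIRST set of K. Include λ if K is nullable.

{ f, m, n }

From K → L f K n: L nullable, take FIRST(L) ∪ {f} = { f, m, n }.
K → n S contributes {n}.
From K → S f L S: add FIRST(S) = { f }.
Union: FIRST(K) = { f, m, n }.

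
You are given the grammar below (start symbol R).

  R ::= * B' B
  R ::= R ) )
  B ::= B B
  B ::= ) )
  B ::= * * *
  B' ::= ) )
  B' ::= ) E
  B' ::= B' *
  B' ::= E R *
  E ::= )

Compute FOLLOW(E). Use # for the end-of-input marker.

{ ), * }

In B' ::= ) E: E is at the end, add FOLLOW(B') = { ), * }.
In B' ::= E R *: add FIRST(R *) = { * }.
Union: FOLLOW(E) = { ), * }.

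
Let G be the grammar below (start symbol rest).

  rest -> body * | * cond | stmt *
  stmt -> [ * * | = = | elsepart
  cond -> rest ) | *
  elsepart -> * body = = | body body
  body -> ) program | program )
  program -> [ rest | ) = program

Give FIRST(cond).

From cond -> rest ): add FIRST(rest) = { ), *, =, [ }.
cond -> * contributes {*}.
Union: FIRST(cond) = { ), *, =, [ }.

{ ), *, =, [ }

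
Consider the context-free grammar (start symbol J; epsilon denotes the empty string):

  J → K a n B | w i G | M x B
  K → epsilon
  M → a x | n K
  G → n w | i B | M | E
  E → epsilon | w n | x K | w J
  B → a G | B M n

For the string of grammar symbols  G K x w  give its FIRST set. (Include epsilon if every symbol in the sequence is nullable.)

{ a, i, n, w, x }

Add FIRST(G)\{epsilon} = { a, i, n, w, x }; G is nullable, continue.
Add FIRST(K)\{epsilon} = {  }; K is nullable, continue.
x is a terminal; add {x} and stop.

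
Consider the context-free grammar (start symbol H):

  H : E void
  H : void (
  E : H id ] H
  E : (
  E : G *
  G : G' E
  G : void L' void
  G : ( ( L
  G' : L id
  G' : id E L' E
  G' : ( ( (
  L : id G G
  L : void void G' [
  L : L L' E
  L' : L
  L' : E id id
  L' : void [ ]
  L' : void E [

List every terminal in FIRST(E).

From E : H id ] H: add FIRST(H) = { (, id, void }.
E : ( contributes {(}.
From E : G *: add FIRST(G) = { (, id, void }.
Union: FIRST(E) = { (, id, void }.

{ (, id, void }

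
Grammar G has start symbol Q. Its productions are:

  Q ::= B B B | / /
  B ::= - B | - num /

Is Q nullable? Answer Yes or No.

No

No nonterminal in this grammar is nullable.
No production of Q has an RHS whose symbols are all nullable, so Q is not nullable.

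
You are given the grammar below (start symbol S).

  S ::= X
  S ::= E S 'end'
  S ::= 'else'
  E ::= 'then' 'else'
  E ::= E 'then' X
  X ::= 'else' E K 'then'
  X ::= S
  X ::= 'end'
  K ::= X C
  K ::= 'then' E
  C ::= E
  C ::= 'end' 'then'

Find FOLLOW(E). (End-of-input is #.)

In S ::= E S 'end': add FIRST(S 'end') = { 'else', 'end', 'then' }.
In E ::= E 'then' X: add FIRST('then' X) = { 'then' }.
In X ::= 'else' E K 'then': add FIRST(K 'then') = { 'else', 'end', 'then' }.
In K ::= 'then' E: E is at the end, add FOLLOW(K) = { 'then' }.
In C ::= E: E is at the end, add FOLLOW(C) = { 'then' }.
Union: FOLLOW(E) = { 'else', 'end', 'then' }.

{ 'else', 'end', 'then' }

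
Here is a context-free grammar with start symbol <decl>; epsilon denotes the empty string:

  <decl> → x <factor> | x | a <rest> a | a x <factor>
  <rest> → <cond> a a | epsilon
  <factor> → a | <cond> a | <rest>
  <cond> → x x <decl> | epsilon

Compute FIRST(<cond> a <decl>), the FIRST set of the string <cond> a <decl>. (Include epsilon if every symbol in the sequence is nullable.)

Add FIRST(<cond>)\{epsilon} = { x }; <cond> is nullable, continue.
a is a terminal; add {a} and stop.

{ a, x }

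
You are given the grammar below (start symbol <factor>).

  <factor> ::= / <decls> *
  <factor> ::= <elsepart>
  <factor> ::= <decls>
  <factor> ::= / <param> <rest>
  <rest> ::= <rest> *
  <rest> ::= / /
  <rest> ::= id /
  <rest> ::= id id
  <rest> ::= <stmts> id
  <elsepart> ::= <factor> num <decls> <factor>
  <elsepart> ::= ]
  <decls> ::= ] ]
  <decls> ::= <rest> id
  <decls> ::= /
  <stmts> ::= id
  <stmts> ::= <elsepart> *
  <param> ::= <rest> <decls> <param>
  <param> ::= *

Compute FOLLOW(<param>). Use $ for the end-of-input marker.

{ /, ], id }

In <factor> ::= / <param> <rest>: add FIRST(<rest>) = { /, ], id }.
In <param> ::= <rest> <decls> <param>: <param> is at the end, add FOLLOW(<param>) = { /, ], id }.
Union: FOLLOW(<param>) = { /, ], id }.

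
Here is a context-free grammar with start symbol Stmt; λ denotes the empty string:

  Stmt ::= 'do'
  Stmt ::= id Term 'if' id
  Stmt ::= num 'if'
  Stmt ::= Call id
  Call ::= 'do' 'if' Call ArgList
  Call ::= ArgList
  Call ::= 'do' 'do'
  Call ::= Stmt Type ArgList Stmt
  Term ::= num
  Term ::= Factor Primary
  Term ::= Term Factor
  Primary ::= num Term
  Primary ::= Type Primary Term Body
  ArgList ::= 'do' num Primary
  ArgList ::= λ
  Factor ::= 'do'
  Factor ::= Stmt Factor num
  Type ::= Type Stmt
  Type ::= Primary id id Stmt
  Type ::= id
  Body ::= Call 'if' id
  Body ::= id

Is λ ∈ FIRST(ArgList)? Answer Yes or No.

ArgList has an λ-production, so ArgList ⇒ λ.

Yes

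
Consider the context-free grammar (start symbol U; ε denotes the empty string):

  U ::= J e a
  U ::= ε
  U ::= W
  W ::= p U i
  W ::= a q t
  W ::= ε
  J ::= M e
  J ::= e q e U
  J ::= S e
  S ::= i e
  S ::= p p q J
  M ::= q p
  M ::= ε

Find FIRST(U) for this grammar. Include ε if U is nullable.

From U ::= J e a: add FIRST(J) = { e, i, p, q }.
U ::= ε contributes ε.
From U ::= W: add FIRST(W) = { a, p, ε } (including ε since W is nullable).
Union: FIRST(U) = { a, e, i, p, q, ε }.

{ a, e, i, p, q, ε }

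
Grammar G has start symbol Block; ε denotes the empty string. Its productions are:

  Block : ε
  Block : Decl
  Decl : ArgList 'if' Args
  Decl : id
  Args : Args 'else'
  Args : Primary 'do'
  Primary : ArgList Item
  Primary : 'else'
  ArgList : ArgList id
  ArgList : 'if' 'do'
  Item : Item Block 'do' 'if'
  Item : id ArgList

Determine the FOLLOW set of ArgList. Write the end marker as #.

{ 'do', 'if', id }

In Decl : ArgList 'if' Args: add FIRST('if' Args) = { 'if' }.
In Primary : ArgList Item: add FIRST(Item) = { id }.
In ArgList : ArgList id: add FIRST(id) = { id }.
In Item : id ArgList: ArgList is at the end, add FOLLOW(Item) = { 'do', 'if', id }.
Union: FOLLOW(ArgList) = { 'do', 'if', id }.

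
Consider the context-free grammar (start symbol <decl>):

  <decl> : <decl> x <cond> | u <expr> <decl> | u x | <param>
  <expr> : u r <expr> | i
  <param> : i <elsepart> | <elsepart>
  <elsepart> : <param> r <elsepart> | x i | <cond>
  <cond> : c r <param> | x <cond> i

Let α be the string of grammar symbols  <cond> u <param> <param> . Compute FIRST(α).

Add FIRST(<cond>) = { c, x }; <cond> is not nullable, stop.

{ c, x }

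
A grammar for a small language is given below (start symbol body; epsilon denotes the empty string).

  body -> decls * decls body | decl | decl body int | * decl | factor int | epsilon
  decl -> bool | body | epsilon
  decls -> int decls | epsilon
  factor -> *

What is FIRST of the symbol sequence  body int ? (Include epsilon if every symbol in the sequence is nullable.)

{ *, bool, int }

Add FIRST(body)\{epsilon} = { *, bool, int }; body is nullable, continue.
int is a terminal; add {int} and stop.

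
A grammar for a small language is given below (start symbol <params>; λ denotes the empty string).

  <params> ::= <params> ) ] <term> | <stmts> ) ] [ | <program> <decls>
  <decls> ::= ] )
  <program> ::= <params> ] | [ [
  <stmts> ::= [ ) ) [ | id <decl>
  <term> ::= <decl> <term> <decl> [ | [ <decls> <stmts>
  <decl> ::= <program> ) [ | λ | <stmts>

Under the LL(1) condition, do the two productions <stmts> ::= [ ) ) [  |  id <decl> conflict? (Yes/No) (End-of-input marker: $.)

No

FIRST([ ) ) [) = { [ } and FIRST(id <decl>) = { id }.
The FIRST sets are disjoint and neither alternative is nullable — no conflict.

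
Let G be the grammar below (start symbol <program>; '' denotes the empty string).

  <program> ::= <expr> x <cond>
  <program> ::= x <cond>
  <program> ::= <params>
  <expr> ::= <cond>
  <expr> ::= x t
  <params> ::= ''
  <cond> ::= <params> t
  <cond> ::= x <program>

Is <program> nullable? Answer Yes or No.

<program> ::= <params> and each of <params> is nullable, so <program> ⇒* ''.

Yes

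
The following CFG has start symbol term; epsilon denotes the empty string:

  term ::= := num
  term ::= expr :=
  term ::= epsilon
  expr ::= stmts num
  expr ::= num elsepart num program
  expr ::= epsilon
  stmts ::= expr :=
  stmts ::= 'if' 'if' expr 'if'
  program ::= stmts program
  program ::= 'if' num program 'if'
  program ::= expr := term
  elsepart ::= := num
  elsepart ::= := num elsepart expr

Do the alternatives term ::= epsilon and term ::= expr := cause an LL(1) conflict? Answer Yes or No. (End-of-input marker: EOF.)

FIRST(epsilon) = { epsilon } and FIRST(expr :=) = { 'if', :=, num }.
The first alternative is nullable and FOLLOW(term) = { EOF, 'if', :=, num } shares 'if' with FIRST of the second — conflict.

Yes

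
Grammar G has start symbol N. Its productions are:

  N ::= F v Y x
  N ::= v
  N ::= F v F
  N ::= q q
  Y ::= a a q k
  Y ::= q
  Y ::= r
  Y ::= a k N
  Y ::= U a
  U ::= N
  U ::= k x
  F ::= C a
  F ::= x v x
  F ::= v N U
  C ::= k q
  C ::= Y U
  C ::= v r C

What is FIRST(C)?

C ::= k q contributes {k}.
From C ::= Y U: add FIRST(Y) = { a, k, q, r, v, x }.
C ::= v r C contributes {v}.
Union: FIRST(C) = { a, k, q, r, v, x }.

{ a, k, q, r, v, x }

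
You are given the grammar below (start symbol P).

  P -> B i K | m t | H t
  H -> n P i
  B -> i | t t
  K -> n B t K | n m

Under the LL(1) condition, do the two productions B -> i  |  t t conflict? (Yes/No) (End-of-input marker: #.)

FIRST(i) = { i } and FIRST(t t) = { t }.
The FIRST sets are disjoint and neither alternative is nullable — no conflict.

No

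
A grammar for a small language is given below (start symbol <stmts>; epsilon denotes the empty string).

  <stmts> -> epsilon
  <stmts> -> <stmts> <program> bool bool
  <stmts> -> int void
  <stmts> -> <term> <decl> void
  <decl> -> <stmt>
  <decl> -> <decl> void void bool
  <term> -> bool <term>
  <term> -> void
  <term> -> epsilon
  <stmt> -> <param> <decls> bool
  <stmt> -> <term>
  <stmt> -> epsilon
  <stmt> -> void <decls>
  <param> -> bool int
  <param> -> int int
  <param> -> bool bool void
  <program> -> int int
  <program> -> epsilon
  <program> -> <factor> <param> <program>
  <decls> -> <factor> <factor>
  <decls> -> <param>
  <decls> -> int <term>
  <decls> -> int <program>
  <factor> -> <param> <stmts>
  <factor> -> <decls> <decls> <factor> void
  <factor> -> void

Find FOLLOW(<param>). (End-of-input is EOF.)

{ bool, int, void }

In <stmt> -> <param> <decls> bool: add FIRST(<decls> bool) = { bool, int, void }.
In <program> -> <factor> <param> <program>: add FIRST(<program>)\{epsilon} = { bool, int, void }.
  Since <program> is nullable, also add FOLLOW(<program>) = { bool, int, void }.
In <decls> -> <param>: <param> is at the end, add FOLLOW(<decls>) = { bool, int, void }.
In <factor> -> <param> <stmts>: add FIRST(<stmts>)\{epsilon} = { bool, int, void }.
  Since <stmts> is nullable, also add FOLLOW(<factor>) = { bool, int, void }.
Union: FOLLOW(<param>) = { bool, int, void }.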